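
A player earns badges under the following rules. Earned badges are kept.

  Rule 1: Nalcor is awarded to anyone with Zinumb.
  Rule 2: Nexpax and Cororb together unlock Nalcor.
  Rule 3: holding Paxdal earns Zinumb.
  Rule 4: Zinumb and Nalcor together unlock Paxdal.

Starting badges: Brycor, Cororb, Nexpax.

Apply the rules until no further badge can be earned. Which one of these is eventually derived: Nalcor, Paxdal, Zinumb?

With Nexpax and Cororb, Nalcor is earned (Rule 2).
Zinumb would need Paxdal (Rule 3), but Paxdal is never earned. Paxdal would need Zinumb and Nalcor (Rule 4), but Zinumb is never earned.

Nalcor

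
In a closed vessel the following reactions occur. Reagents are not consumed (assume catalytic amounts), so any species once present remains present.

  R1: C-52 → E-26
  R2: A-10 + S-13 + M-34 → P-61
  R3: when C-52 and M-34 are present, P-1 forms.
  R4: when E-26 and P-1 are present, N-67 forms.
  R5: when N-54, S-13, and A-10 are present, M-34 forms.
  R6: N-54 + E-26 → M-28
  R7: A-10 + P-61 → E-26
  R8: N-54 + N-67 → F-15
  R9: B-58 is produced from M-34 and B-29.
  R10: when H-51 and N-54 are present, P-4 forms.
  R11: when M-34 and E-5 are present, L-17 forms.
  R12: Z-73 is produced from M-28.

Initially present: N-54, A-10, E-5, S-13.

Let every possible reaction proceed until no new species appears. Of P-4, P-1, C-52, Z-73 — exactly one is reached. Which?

N-54, S-13, and A-10 present → M-34 forms (R5).
A-10, S-13, and M-34 present → P-61 forms (R2).
A-10 and P-61 present → E-26 forms (R7).
N-54 and E-26 present → M-28 forms (R6).
M-28 present → Z-73 forms (R12).
P-1 would need C-52 and M-34 (R3), but C-52 never forms. P-4 would need H-51 and N-54 (R10), but H-51 never forms. No rule produces C-52, and it is not given.

Z-73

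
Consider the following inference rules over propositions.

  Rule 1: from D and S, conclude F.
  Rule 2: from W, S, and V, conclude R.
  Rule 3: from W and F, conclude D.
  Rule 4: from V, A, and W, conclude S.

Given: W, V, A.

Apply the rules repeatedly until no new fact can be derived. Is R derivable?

Yes

From V, A, and W, Rule 4 gives S.
W, S, and V hold, so R follows (Rule 2).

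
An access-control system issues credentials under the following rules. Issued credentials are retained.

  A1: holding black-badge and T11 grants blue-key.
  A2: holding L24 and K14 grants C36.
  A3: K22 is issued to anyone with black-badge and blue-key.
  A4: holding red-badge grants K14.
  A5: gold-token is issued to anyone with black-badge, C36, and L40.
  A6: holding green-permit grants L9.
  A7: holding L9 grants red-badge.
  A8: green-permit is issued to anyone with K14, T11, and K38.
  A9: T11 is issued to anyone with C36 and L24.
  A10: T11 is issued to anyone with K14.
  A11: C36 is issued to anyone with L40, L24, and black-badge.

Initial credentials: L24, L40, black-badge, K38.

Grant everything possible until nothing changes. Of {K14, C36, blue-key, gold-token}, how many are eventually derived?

3

Holding L40, L24, and black-badge grants C36 (A11).
Holding black-badge, C36, and L40 grants gold-token (A5).
Holding C36 and L24 grants T11 (A9).
Holding black-badge and T11 grants blue-key (A1).
K14 would need red-badge (A4), but red-badge is never granted.
C36: reached.
blue-key: reached.
gold-token: reached.
Reached: C36, blue-key, and gold-token — 3 of the 4.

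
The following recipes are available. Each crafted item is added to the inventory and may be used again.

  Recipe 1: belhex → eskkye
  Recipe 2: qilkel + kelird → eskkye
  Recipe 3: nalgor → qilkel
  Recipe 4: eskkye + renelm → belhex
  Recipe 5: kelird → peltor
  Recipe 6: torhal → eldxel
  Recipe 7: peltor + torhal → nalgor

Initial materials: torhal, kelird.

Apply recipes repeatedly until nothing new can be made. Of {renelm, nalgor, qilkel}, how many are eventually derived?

2

kelird → peltor (Recipe 5).
Using Recipe 7, peltor and torhal make nalgor.
nalgor → qilkel (Recipe 3).
No rule produces renelm, and it is not given.
nalgor: reached.
qilkel: reached.
Reached: nalgor and qilkel — 2 of the 3.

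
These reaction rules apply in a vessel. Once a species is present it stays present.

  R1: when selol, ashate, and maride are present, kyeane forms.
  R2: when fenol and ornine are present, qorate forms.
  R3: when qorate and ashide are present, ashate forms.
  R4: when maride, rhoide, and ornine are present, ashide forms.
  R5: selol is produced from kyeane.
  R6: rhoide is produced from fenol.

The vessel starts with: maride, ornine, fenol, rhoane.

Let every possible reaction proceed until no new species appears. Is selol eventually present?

selol would need kyeane (R5), but kyeane never forms.

No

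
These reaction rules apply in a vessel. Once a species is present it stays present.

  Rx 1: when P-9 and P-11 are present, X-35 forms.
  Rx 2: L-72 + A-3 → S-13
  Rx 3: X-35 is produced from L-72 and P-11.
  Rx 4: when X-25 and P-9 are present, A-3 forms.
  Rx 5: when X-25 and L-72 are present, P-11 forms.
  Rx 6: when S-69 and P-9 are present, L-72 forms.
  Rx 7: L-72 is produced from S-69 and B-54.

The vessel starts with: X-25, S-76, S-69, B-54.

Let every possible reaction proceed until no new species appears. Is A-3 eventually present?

A-3 would need X-25 and P-9 (Rx 4), but P-9 never forms.

No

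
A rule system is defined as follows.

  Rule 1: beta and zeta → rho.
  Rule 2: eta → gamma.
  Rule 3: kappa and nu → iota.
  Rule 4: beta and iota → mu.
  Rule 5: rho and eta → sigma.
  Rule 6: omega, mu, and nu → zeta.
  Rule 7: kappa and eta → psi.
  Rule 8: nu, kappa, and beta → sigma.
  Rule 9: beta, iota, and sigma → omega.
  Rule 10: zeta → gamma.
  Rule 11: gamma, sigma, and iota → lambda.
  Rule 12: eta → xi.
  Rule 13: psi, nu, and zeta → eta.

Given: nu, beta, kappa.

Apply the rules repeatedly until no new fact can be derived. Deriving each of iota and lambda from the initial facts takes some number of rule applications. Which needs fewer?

iota: kappa and nu hold, so iota follows (Rule 3). [1 rule application]
lambda: From nu, kappa, and beta, Rule 8 gives sigma. kappa and nu hold, so iota follows (Rule 3). From beta, iota, and sigma, Rule 9 gives omega. From beta and iota, Rule 4 gives mu. omega, mu, and nu hold, so zeta follows (Rule 6). From zeta, Rule 10 gives gamma. From gamma, sigma, and iota, Rule 11 gives lambda. [7 rule applications]
iota needs fewer.

iota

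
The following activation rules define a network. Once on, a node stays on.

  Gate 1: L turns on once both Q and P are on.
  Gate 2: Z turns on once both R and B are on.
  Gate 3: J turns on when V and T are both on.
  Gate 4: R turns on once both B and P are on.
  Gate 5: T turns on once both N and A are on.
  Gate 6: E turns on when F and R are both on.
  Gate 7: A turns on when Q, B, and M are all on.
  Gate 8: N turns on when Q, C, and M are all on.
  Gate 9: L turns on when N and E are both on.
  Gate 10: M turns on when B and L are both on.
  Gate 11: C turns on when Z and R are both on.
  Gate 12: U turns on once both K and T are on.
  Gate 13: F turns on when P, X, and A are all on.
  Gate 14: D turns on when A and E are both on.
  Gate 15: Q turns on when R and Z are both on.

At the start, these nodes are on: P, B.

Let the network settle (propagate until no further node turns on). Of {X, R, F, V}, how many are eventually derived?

B and P are on, so R turns on (Gate 4).
No rule produces X, and it is not given.
R: reached.
F would need P, X, and A (Gate 13), but X never turns on.
No rule produces V, and it is not given.
Reached: R — 1 of the 4.

1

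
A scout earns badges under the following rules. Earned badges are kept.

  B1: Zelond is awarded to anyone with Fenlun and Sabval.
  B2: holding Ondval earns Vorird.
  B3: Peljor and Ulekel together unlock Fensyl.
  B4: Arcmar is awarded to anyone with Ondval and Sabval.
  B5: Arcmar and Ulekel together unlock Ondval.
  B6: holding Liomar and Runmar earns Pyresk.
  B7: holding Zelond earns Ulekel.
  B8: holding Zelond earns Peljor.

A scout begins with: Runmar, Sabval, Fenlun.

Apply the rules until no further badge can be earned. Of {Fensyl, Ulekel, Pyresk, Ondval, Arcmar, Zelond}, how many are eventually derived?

3

With Fenlun and Sabval, Zelond is earned (B1).
With Zelond, Ulekel is earned (B7).
With Zelond, Peljor is earned (B8).
With Peljor and Ulekel, Fensyl is earned (B3).
Fensyl: reached.
Ulekel: reached.
Pyresk would need Liomar and Runmar (B6), but Liomar is never earned.
Ondval would need Arcmar and Ulekel (B5), but Arcmar is never earned.
Arcmar would need Ondval and Sabval (B4), but Ondval is never earned.
Zelond: reached.
Reached: Fensyl, Ulekel, and Zelond — 3 of the 6.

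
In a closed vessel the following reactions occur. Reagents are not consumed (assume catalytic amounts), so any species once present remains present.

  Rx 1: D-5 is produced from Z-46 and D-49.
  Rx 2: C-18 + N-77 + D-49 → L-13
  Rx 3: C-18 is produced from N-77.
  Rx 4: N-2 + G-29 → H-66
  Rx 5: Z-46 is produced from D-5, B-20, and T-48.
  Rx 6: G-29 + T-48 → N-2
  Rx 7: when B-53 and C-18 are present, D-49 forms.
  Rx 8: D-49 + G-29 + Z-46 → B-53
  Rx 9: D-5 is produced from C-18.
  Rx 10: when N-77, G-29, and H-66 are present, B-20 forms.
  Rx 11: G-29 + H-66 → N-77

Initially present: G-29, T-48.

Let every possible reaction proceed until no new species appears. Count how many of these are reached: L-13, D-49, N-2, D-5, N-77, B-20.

G-29 and T-48 present → N-2 forms (Rx 6).
N-2 and G-29 present → H-66 forms (Rx 4).
G-29 and H-66 present → N-77 forms (Rx 11).
N-77, G-29, and H-66 present → B-20 forms (Rx 10).
N-77 present → C-18 forms (Rx 3).
C-18 present → D-5 forms (Rx 9).
L-13 would need C-18, N-77, and D-49 (Rx 2), but D-49 never forms.
D-49 would need B-53 and C-18 (Rx 7), but B-53 never forms.
N-2: reached.
D-5: reached.
N-77: reached.
B-20: reached.
Reached: N-2, D-5, N-77, and B-20 — 4 of the 6.

4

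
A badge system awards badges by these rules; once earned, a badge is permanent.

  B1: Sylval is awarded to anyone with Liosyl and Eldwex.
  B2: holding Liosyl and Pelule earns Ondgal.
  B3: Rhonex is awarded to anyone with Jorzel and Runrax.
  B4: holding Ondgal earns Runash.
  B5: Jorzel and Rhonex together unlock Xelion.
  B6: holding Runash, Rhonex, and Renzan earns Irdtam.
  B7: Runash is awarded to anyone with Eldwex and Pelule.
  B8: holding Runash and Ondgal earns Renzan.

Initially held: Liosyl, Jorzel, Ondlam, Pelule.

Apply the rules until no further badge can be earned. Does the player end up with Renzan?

With Liosyl and Pelule, Ondgal is earned (B2).
With Ondgal, Runash is earned (B4).
With Runash and Ondgal, Renzan is earned (B8).

Yes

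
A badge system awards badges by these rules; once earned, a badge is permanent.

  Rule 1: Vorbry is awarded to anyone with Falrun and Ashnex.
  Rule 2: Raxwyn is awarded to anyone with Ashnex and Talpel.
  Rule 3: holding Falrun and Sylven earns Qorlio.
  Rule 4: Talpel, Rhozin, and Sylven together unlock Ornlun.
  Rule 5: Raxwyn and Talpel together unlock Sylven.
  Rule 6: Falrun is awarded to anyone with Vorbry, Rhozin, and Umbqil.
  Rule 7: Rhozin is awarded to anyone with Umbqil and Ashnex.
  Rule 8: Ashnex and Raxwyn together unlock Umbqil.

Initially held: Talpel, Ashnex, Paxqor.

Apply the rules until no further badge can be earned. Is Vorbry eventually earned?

No

Vorbry would need Falrun and Ashnex (Rule 1), but Falrun is never earned.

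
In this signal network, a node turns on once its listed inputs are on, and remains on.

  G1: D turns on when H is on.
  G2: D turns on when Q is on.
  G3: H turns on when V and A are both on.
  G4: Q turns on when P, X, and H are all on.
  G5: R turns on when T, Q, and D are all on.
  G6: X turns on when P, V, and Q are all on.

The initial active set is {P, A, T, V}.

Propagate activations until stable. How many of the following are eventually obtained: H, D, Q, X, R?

V and A are on, so H turns on (G3).
H is on, so D turns on (G1).
H: reached.
D: reached.
Q would need P, X, and H (G4), but X never turns on.
X would need P, V, and Q (G6), but Q never turns on.
R would need T, Q, and D (G5), but Q never turns on.
Reached: H and D — 2 of the 5.

2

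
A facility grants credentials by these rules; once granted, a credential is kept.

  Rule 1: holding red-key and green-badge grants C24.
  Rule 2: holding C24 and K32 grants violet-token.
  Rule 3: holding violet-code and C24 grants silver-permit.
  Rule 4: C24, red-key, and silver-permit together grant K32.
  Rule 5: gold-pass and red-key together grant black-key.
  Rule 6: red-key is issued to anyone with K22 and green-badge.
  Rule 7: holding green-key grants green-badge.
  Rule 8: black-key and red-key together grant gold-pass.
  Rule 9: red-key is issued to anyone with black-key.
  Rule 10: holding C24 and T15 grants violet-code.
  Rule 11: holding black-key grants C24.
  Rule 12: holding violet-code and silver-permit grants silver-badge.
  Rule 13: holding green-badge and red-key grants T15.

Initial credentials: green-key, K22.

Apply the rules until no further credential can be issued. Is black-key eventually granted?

black-key would need gold-pass and red-key (Rule 5), but gold-pass is never granted.

No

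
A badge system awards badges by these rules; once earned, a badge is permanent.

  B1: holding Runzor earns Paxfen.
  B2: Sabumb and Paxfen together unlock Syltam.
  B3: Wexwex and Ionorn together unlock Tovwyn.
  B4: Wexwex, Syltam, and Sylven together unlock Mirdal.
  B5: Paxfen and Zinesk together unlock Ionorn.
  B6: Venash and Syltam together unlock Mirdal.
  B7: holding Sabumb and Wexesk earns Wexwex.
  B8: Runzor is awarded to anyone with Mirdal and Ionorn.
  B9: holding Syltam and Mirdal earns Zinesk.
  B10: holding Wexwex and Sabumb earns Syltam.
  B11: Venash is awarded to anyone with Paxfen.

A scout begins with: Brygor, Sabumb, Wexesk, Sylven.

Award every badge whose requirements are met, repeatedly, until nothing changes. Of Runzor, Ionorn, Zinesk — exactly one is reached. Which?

Zinesk

With Sabumb and Wexesk, Wexwex is earned (B7).
With Wexwex and Sabumb, Syltam is earned (B10).
With Wexwex, Syltam, and Sylven, Mirdal is earned (B4).
With Syltam and Mirdal, Zinesk is earned (B9).
Ionorn would need Paxfen and Zinesk (B5), but Paxfen is never earned. Runzor would need Mirdal and Ionorn (B8), but Ionorn is never earned.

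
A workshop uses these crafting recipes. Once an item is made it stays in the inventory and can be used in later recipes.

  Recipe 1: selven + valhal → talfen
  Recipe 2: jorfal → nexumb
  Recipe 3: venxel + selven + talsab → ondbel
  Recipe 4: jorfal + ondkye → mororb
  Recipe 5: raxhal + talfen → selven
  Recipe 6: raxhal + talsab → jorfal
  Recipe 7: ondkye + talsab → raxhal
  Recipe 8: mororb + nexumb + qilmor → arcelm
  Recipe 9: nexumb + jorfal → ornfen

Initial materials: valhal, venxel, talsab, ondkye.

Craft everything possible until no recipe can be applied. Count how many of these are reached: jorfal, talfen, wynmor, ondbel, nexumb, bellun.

ondkye + talsab → raxhal (Recipe 7).
raxhal + talsab → jorfal (Recipe 6).
Using Recipe 2, jorfal makes nexumb.
jorfal: reached.
talfen would need selven and valhal (Recipe 1), but selven is never obtained.
No rule produces wynmor, and it is not given.
ondbel would need venxel, selven, and talsab (Recipe 3), but selven is never obtained.
nexumb: reached.
No rule produces bellun, and it is not given.
Reached: jorfal and nexumb — 2 of the 6.

2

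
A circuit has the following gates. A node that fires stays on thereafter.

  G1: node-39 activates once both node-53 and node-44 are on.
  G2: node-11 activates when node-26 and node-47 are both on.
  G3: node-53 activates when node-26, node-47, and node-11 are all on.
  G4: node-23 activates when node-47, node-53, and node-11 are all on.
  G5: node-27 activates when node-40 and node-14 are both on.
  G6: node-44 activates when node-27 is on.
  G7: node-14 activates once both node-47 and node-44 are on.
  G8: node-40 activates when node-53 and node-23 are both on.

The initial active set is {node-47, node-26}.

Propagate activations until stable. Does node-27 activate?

No

node-27 would need node-40 and node-14 (G5), but node-14 never turns on.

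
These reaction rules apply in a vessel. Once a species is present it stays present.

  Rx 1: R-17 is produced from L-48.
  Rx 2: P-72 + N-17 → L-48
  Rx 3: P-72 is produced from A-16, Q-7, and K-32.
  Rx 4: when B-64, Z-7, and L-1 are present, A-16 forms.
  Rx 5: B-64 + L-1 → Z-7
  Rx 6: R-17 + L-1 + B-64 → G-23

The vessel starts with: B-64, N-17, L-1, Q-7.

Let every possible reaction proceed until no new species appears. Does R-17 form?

R-17 would need L-48 (Rx 1), but L-48 never forms.

No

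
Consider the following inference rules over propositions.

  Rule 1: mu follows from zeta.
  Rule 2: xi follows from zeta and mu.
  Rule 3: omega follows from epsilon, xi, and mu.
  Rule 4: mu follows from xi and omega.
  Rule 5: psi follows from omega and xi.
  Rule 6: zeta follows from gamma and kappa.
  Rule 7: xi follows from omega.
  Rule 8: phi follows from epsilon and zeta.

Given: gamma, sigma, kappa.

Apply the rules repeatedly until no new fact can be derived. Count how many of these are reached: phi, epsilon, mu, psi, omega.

1

From gamma and kappa, Rule 6 gives zeta.
zeta holds, so mu follows (Rule 1).
phi would need epsilon and zeta (Rule 8), but epsilon is never established.
No rule produces epsilon, and it is not given.
mu: reached.
psi would need omega and xi (Rule 5), but omega is never established.
omega would need epsilon, xi, and mu (Rule 3), but epsilon is never established.
Reached: mu — 1 of the 5.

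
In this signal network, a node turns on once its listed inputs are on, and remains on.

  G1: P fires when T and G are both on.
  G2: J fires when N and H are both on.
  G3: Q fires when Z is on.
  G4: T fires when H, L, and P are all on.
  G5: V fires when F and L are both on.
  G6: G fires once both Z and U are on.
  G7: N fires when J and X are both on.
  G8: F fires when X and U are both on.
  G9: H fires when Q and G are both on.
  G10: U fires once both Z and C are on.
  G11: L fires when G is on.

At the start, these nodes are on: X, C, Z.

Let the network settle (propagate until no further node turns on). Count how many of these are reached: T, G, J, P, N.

1

G10: Z and C on → U on.
Z and U are on, so G fires (G6).
T would need H, L, and P (G4), but P never turns on.
G: reached.
J would need N and H (G2), but N never turns on.
P would need T and G (G1), but T never turns on.
N would need J and X (G7), but J never turns on.
Reached: G — 1 of the 5.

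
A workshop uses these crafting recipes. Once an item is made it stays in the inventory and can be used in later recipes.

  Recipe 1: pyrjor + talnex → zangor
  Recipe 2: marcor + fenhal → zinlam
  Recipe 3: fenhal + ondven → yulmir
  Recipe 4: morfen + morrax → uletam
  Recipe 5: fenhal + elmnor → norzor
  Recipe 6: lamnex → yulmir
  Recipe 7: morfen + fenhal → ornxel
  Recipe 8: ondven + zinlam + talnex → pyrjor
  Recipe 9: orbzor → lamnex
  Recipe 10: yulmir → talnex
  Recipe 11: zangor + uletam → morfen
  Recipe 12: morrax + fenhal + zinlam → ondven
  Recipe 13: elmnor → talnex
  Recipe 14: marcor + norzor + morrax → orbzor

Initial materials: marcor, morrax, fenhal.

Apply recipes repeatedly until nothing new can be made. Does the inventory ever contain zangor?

Yes

Using Recipe 2, marcor and fenhal make zinlam.
Using Recipe 12, morrax, fenhal, and zinlam make ondven.
Using Recipe 3, fenhal and ondven make yulmir.
Using Recipe 10, yulmir makes talnex.
ondven + zinlam + talnex → pyrjor (Recipe 8).
pyrjor + talnex → zangor (Recipe 1).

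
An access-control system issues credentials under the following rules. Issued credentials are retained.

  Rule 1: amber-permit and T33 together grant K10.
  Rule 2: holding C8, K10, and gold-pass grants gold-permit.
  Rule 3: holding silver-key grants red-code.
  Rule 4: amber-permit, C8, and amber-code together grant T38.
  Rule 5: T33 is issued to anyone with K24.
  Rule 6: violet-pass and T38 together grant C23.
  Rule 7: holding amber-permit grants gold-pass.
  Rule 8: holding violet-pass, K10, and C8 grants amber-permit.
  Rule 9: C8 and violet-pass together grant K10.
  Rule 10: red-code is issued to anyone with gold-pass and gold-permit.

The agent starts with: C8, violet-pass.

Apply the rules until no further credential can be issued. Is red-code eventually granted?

Yes

Holding C8 and violet-pass grants K10 (Rule 9).
Holding violet-pass, K10, and C8 grants amber-permit (Rule 8).
Holding amber-permit grants gold-pass (Rule 7).
Holding C8, K10, and gold-pass grants gold-permit (Rule 2).
Holding gold-pass and gold-permit grants red-code (Rule 10).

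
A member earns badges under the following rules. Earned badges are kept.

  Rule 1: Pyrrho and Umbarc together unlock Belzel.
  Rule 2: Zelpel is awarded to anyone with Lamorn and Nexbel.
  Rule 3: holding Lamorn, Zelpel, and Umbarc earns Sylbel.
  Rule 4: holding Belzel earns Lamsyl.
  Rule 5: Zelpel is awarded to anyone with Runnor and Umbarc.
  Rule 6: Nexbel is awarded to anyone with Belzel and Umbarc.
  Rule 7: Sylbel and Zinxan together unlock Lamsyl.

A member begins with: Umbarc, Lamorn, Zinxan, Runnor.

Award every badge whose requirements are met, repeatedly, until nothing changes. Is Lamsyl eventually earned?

With Runnor and Umbarc, Zelpel is earned (Rule 5).
With Lamorn, Zelpel, and Umbarc, Sylbel is earned (Rule 3).
With Sylbel and Zinxan, Lamsyl is earned (Rule 7).

Yes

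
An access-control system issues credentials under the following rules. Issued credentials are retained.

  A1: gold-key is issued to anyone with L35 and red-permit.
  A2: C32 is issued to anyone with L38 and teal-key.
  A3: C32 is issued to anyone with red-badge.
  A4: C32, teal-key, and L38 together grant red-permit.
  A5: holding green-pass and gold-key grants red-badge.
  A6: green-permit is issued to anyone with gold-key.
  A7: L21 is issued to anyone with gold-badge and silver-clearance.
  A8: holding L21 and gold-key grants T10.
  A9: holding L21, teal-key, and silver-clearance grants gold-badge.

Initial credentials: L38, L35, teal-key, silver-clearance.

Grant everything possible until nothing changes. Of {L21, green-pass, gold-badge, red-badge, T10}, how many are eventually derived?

L21 would need gold-badge and silver-clearance (A7), but gold-badge is never granted.
No rule produces green-pass, and it is not given.
gold-badge would need L21, teal-key, and silver-clearance (A9), but L21 is never granted.
red-badge would need green-pass and gold-key (A5), but green-pass is never granted.
T10 would need L21 and gold-key (A8), but L21 is never granted.
None of the 5 are reached.

0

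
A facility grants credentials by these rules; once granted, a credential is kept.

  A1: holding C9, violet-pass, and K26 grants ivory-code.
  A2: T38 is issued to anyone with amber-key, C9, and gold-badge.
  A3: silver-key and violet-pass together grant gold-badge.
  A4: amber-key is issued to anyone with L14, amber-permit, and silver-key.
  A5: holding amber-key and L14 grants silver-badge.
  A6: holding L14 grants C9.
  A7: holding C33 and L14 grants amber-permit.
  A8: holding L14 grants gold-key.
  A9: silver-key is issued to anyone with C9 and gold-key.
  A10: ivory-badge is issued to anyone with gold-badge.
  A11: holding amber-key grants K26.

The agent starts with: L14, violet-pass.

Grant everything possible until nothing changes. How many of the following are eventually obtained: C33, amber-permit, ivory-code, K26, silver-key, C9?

2

Holding L14 grants gold-key (A8).
Holding L14 grants C9 (A6).
Holding C9 and gold-key grants silver-key (A9).
No rule produces C33, and it is not given.
amber-permit would need C33 and L14 (A7), but C33 is never granted.
ivory-code would need C9, violet-pass, and K26 (A1), but K26 is never granted.
K26 would need amber-key (A11), but amber-key is never granted.
silver-key: reached.
C9: reached.
Reached: silver-key and C9 — 2 of the 6.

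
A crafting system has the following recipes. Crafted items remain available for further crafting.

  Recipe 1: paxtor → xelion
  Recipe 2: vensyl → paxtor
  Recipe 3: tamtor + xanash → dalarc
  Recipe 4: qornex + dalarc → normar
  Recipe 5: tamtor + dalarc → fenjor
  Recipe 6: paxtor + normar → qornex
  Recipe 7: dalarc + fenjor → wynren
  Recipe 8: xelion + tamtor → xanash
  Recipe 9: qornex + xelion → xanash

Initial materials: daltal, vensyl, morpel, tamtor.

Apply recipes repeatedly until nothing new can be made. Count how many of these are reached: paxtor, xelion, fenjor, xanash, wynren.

Using Recipe 2, vensyl makes paxtor.
Using Recipe 1, paxtor makes xelion.
xelion + tamtor → xanash (Recipe 8).
Using Recipe 3, tamtor and xanash make dalarc.
Using Recipe 5, tamtor and dalarc make fenjor.
Using Recipe 7, dalarc and fenjor make wynren.
paxtor: reached.
xelion: reached.
fenjor: reached.
xanash: reached.
wynren: reached.
All 5 are reached.

5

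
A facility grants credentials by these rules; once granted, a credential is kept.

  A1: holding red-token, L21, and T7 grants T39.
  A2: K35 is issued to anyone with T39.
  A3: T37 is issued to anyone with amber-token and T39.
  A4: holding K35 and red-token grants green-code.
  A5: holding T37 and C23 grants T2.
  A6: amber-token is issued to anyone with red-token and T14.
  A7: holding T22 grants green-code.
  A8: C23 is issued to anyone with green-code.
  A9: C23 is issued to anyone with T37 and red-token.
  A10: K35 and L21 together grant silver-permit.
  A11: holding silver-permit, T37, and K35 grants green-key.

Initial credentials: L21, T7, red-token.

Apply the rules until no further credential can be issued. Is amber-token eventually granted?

amber-token would need red-token and T14 (A6), but T14 is never granted.

No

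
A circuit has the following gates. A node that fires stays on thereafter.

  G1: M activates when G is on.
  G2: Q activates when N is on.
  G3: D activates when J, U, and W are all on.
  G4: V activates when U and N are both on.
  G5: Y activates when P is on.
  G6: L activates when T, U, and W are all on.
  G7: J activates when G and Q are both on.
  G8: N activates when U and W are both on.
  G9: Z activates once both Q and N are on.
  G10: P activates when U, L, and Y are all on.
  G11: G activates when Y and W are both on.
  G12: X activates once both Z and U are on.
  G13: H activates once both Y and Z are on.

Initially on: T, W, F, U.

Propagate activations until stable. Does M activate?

No

M would need G (G1), but G never turns on.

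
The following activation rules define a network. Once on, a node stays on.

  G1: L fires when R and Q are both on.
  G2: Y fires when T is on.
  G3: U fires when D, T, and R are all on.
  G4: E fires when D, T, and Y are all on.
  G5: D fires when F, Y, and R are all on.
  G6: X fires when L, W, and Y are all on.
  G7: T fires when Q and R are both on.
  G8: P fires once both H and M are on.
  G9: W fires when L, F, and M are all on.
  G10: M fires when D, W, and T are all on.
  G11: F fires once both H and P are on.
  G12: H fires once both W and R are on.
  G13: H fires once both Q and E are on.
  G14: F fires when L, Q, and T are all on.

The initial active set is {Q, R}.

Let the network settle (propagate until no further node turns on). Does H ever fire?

G1: R and Q on → L on.
Q and R are on, so T fires (G7).
G2: T on → Y on.
G14: L, Q, and T on → F on.
G5: F, Y, and R on → D on.
D, T, and Y are on, so E fires (G4).
Q and E are on, so H fires (G13).

Yes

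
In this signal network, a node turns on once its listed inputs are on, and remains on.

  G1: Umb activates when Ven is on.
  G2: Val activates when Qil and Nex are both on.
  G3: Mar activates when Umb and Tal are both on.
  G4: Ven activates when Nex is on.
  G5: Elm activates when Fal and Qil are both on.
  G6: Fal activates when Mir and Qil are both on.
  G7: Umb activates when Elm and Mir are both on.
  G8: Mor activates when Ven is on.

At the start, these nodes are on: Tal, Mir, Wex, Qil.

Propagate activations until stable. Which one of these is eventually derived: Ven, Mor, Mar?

G6: Mir and Qil on → Fal on.
Fal and Qil are on, so Elm activates (G5).
G7: Elm and Mir on → Umb on.
Umb and Tal are on, so Mar activates (G3).
Mor would need Ven (G8), but Ven never turns on. Ven would need Nex (G4), but Nex never turns on.

Mar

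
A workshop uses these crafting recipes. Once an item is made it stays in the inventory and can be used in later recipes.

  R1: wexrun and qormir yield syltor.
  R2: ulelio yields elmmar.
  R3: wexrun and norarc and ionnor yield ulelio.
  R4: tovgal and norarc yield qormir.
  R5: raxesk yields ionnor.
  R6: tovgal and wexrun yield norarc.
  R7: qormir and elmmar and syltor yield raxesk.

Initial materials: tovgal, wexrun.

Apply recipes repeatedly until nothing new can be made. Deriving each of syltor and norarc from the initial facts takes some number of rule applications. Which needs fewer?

norarc

norarc: tovgal and wexrun → norarc (R6). [1 rule application]
syltor: Using R6, tovgal and wexrun make norarc. tovgal and norarc → qormir (R4). wexrun and qormir → syltor (R1). [3 rule applications]
norarc needs fewer.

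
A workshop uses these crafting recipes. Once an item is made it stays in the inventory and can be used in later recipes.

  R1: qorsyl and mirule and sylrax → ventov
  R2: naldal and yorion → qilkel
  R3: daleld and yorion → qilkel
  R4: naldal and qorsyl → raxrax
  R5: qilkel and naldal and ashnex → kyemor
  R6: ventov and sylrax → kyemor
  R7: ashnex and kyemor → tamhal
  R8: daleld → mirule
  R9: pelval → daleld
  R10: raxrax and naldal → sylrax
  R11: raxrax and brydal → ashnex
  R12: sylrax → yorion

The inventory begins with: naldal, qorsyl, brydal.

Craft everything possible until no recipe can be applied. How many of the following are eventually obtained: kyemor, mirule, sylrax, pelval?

2

naldal and qorsyl → raxrax (R4).
raxrax and naldal → sylrax (R10).
raxrax and brydal → ashnex (R11).
Using R12, sylrax makes yorion.
naldal and yorion → qilkel (R2).
Using R5, qilkel, naldal, and ashnex make kyemor.
kyemor: reached.
mirule would need daleld (R8), but daleld is never obtained.
sylrax: reached.
No rule produces pelval, and it is not given.
Reached: kyemor and sylrax — 2 of the 4.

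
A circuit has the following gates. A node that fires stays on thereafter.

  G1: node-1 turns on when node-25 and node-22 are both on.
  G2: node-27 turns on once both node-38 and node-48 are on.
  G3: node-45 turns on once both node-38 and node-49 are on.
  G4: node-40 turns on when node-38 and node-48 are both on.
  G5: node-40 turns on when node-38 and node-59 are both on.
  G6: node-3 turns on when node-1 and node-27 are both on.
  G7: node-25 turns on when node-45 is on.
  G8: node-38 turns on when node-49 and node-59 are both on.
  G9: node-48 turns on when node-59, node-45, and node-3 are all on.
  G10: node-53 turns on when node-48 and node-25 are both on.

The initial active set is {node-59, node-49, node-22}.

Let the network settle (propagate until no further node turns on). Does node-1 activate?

Yes

node-49 and node-59 are on, so node-38 turns on (G8).
G3: node-38 and node-49 on → node-45 on.
G7: node-45 on → node-25 on.
G1: node-25 and node-22 on → node-1 on.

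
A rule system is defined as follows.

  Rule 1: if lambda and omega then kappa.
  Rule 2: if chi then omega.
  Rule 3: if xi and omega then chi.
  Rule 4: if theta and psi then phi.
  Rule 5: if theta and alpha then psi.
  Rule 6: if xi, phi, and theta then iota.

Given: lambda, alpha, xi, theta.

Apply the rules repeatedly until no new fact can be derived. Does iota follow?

Yes

theta and alpha hold, so psi follows (Rule 5).
theta and psi hold, so phi follows (Rule 4).
xi, phi, and theta hold, so iota follows (Rule 6).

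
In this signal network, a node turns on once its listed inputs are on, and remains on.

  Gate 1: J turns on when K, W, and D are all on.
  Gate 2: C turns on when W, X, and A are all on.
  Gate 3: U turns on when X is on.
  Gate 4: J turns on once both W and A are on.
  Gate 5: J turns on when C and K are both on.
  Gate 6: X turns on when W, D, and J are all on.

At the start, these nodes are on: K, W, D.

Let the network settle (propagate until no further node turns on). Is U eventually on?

K, W, and D are on, so J turns on (Gate 1).
W, D, and J are on, so X turns on (Gate 6).
Gate 3: X on → U on.

Yes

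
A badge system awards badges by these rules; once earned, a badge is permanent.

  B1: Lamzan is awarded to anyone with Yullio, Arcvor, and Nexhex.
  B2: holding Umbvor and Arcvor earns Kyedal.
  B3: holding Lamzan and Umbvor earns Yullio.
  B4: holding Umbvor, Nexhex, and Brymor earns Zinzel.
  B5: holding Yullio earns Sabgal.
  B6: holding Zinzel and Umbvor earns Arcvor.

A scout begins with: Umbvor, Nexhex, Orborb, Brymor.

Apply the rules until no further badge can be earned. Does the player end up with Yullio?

No

Yullio would need Lamzan and Umbvor (B3), but Lamzan is never earned.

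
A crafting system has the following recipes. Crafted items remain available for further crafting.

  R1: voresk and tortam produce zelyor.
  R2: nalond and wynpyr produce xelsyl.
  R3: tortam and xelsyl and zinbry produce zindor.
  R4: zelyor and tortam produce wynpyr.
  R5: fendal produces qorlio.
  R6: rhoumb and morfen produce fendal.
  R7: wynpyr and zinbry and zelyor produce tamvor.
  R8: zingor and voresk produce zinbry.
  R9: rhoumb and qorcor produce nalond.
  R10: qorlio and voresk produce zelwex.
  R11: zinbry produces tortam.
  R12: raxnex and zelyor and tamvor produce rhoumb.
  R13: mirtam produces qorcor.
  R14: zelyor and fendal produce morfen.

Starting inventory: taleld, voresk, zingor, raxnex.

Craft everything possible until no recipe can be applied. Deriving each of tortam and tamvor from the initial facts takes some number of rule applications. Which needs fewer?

tortam

tortam: zingor and voresk → zinbry (R8). Using R11, zinbry makes tortam. [2 rule applications]
tamvor: zingor and voresk → zinbry (R8). zinbry → tortam (R11). voresk and tortam → zelyor (R1). zelyor and tortam → wynpyr (R4). Using R7, wynpyr, zinbry, and zelyor make tamvor. [5 rule applications]
tortam needs fewer.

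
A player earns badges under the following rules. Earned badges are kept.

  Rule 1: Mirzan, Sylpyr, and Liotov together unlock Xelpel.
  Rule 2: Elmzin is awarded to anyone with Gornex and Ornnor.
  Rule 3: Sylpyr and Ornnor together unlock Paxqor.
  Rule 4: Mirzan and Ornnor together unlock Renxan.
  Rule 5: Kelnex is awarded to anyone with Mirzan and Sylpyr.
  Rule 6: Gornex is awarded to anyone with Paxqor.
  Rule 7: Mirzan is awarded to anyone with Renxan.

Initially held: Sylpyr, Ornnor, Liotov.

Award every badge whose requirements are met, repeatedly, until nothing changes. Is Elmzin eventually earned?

Yes

With Sylpyr and Ornnor, Paxqor is earned (Rule 3).
With Paxqor, Gornex is earned (Rule 6).
With Gornex and Ornnor, Elmzin is earned (Rule 2).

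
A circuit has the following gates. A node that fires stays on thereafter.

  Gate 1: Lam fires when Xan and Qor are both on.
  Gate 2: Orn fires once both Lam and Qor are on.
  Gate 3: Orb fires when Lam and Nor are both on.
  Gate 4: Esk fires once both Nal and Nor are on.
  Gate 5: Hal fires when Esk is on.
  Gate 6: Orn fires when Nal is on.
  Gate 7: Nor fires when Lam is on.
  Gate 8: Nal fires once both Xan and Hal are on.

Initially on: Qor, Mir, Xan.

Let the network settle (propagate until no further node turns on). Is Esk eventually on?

No

Esk would need Nal and Nor (Gate 4), but Nal never turns on.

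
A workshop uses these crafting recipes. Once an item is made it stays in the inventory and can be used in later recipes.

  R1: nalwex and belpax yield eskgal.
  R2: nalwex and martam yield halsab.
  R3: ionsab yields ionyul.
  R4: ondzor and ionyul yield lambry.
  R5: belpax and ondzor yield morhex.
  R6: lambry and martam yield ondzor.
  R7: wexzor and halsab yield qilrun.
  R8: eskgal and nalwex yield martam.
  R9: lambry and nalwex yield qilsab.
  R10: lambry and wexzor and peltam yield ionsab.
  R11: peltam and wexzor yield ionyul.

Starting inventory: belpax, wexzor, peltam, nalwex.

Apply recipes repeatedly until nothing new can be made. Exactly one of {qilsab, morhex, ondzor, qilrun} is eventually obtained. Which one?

nalwex and belpax → eskgal (R1).
eskgal and nalwex → martam (R8).
Using R2, nalwex and martam make halsab.
wexzor and halsab → qilrun (R7).
qilsab would need lambry and nalwex (R9), but lambry is never obtained. morhex would need belpax and ondzor (R5), but ondzor is never obtained. ondzor would need lambry and martam (R6), but lambry is never obtained.

qilrun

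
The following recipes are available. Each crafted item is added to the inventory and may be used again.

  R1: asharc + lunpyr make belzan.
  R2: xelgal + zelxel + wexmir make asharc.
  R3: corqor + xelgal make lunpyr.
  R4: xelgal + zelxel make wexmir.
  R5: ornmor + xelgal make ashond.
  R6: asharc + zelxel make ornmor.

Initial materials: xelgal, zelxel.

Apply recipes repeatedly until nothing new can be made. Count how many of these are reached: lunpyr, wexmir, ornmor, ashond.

3

xelgal + zelxel → wexmir (R4).
Using R2, xelgal, zelxel, and wexmir make asharc.
asharc + zelxel → ornmor (R6).
ornmor + xelgal → ashond (R5).
lunpyr would need corqor and xelgal (R3), but corqor is never obtained.
wexmir: reached.
ornmor: reached.
ashond: reached.
Reached: wexmir, ornmor, and ashond — 3 of the 4.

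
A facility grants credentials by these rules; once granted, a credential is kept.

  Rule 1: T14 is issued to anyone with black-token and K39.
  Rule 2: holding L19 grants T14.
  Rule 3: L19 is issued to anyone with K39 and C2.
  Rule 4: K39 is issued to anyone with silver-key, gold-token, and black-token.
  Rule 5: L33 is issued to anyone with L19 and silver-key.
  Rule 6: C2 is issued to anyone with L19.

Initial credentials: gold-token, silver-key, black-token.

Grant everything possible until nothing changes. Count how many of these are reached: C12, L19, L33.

0

No rule produces C12, and it is not given.
L19 would need K39 and C2 (Rule 3), but C2 is never granted.
L33 would need L19 and silver-key (Rule 5), but L19 is never granted.
None of the 3 are reached.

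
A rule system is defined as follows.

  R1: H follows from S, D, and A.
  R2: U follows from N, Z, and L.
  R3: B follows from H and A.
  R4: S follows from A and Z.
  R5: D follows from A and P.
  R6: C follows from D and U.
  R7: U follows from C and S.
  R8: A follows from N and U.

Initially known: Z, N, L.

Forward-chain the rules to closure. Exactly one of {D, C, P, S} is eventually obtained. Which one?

From N, Z, and L, R2 gives U.
From N and U, R8 gives A.
A and Z hold, so S follows (R4).
D would need A and P (R5), but P is never established. No rule produces P, and it is not given. C would need D and U (R6), but D is never established.

S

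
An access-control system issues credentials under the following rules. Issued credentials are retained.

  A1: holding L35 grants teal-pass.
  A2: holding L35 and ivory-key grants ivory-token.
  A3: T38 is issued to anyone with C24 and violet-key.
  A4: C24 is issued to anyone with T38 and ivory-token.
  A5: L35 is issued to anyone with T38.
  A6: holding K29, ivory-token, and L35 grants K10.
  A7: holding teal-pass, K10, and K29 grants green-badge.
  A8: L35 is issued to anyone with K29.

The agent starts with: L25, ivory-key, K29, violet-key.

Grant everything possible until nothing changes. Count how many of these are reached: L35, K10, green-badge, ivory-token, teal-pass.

Holding K29 grants L35 (A8).
Holding L35 and ivory-key grants ivory-token (A2).
Holding L35 grants teal-pass (A1).
Holding K29, ivory-token, and L35 grants K10 (A6).
Holding teal-pass, K10, and K29 grants green-badge (A7).
L35: reached.
K10: reached.
green-badge: reached.
ivory-token: reached.
teal-pass: reached.
All 5 are reached.

5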